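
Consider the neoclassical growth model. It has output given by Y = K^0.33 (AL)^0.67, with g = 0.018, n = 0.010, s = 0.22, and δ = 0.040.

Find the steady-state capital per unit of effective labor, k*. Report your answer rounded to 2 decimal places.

Steady state requires s·f(k) = (n + g + δ)·k, i.e. s·k^α = (n + g + δ)·k.
Rearranging, k^(1−α) = s / (n + g + δ).
k^0.67 = 0.22 / (0.010 + 0.018 + 0.040) = 0.22 / 0.068 = 3.2353
k* = 3.2353^(1/0.67) ≈ 5.7685

k* = 5.77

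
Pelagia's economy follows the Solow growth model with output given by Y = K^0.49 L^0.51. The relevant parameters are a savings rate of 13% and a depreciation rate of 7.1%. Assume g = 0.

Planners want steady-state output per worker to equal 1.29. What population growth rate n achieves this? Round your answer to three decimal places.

n ≈ 0.029

Steady state requires s·f(k) = (n + δ)·k, i.e. s·k^α = (n + δ)·k.
Since y* = [s/(n + δ)]^(α/(1−α)), we have s/(n + δ) = (y*)^((1−α)/α) = 1.29^1.0408 = 1.3035.
Therefore n + δ = s / 1.3035 = 0.13 / 1.3035 = 0.0997, so n = 0.0997 − 0.071 = 0.0287.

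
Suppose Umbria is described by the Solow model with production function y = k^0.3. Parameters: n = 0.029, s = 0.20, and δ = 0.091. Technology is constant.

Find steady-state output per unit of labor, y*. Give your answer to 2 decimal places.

y* = 1.24

In steady state, investment equals break-even investment: s·k^α = (n + δ)·k.
Dividing both sides by k: k^(1−α) = s / (n + δ).
k^0.7 = 0.20 / (0.029 + 0.091) = 0.20 / 0.120 = 1.6667
k* = 1.6667^(1/0.7) ≈ 2.0746
y* = (k*)^α = 2.0746^0.3 ≈ 1.2447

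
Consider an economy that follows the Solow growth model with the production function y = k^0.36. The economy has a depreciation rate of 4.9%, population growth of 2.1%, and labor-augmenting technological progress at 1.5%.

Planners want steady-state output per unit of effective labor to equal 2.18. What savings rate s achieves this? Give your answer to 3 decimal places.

s ≈ 0.340

In steady state, investment equals break-even investment: s·k^α = (n + g + δ)·k.
Since y* = [s/(n + g + δ)]^(α/(1−α)), we have s/(n + g + δ) = (y*)^((1−α)/α) = 2.18^1.7778 = 3.9968.
Therefore s = 3.9968 × (n + g + δ) = 3.9968 × 0.085 = 0.3397.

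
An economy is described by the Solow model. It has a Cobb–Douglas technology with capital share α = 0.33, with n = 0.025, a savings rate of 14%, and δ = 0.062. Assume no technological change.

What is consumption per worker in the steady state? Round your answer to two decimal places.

Steady state requires s·f(k) = (n + δ)·k, i.e. s·k^α = (n + δ)·k.
Dividing both sides by k: k^(1−α) = s / (n + δ).
k^0.67 = 0.14 / (0.025 + 0.062) = 0.14 / 0.087 = 1.6092
k* = 1.6092^(1/0.67) ≈ 2.0341
y* = (k*)^α = 2.0341^0.33 ≈ 1.2640
c* = (1 − s)·y* = (1 − 0.14) × 1.2640 ≈ 1.0870

c* = 1.09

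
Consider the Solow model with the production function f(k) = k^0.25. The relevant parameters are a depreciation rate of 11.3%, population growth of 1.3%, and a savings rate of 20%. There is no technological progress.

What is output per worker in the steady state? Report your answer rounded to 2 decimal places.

y* ≈ 1.17

Steady state requires s·f(k) = (n + δ)·k, i.e. s·k^α = (n + δ)·k.
Rearranging, k^(1−α) = s / (n + δ).
k^0.75 = 0.20 / (0.013 + 0.113) = 0.20 / 0.126 = 1.5873
k* = 1.5873^(1/0.75) ≈ 1.8516
y* = (k*)^α = 1.8516^0.25 ≈ 1.1665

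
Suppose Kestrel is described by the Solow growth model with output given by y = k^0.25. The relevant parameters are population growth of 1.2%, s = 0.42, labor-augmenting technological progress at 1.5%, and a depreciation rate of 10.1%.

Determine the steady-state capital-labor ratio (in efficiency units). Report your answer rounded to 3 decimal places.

At the steady state, Δk = 0, so s·k^α = (n + g + δ)·k.
Rearranging, k^(1−α) = s / (n + g + δ).
k^0.75 = 0.42 / (0.012 + 0.015 + 0.101) = 0.42 / 0.128 = 3.2813
k* = 3.2813^(1/0.75) ≈ 4.8760

k* = 4.876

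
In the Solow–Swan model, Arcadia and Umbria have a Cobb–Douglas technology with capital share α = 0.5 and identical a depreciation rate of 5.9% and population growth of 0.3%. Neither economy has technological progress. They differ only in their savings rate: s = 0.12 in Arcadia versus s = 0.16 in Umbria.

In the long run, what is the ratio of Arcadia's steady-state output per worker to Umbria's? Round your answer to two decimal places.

Steady-state y* = [s/(n + δ)]^(α/(1−α)), so the ratio is [ (s_A/(n + δ)_A) / (s_U/(n + δ)_U) ]^1.
s_A/(n + δ)_A = 0.12/0.062 = 1.9355; s_U/(n + δ)_U = 0.16/0.062 = 2.5806.
Ratio = (1.9355/2.5806)^1 = 0.7500^1 ≈ 0.7500

ratio ≈ 0.75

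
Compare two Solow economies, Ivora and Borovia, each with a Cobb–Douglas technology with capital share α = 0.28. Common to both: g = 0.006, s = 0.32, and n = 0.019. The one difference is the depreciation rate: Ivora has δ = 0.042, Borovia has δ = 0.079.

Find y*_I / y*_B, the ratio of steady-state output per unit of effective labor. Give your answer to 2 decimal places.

y*_I / y*_B ≈ 1.19

Steady-state y* = [s/(n + g + δ)]^(α/(1−α)), so the ratio is [ (s_I/(n + g + δ)_I) / (s_B/(n + g + δ)_B) ]^0.3889.
s_I/(n + g + δ)_I = 0.32/0.067 = 4.7761; s_B/(n + g + δ)_B = 0.32/0.104 = 3.0769.
Ratio = (4.7761/3.0769)^0.3889 = 1.5522^0.3889 ≈ 1.1865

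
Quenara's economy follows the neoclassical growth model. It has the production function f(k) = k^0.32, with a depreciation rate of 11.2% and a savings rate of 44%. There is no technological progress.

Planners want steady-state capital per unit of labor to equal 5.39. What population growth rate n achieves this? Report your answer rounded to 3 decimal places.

Steady state requires s·f(k) = (n + δ)·k, i.e. s·k^α = (n + δ)·k.
So s / (n + δ) = (k*)^(1−α) = 5.39^0.68 = 3.1440.
Therefore n + δ = s / 3.1440 = 0.44 / 3.1440 = 0.1399, so n = 0.1399 − 0.112 = 0.0279.

n ≈ 0.028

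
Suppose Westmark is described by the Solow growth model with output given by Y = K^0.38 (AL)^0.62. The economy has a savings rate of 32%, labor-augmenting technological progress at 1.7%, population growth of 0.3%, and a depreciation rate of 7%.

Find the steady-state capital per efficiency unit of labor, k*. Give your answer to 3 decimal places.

k* = 7.737

At the steady state, Δk = 0, so s·k^α = (n + g + δ)·k.
Dividing both sides by k: k^(1−α) = s / (n + g + δ).
k^0.62 = 0.32 / (0.003 + 0.017 + 0.070) = 0.32 / 0.090 = 3.5556
k* = 3.5556^(1/0.62) ≈ 7.7369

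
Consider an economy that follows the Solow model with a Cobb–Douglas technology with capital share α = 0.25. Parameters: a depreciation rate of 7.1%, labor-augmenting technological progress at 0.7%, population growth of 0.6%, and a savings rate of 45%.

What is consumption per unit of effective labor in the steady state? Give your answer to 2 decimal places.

c* ≈ 0.96

Steady state requires s·f(k) = (n + g + δ)·k, i.e. s·k^α = (n + g + δ)·k.
Dividing both sides by k: k^(1−α) = s / (n + g + δ).
k^0.75 = 0.45 / (0.006 + 0.007 + 0.071) = 0.45 / 0.084 = 5.3571
k* = 5.3571^(1/0.75) ≈ 9.3736
y* = (k*)^α = 9.3736^0.25 ≈ 1.7498
c* = (1 − s)·y* = (1 − 0.45) × 1.7498 ≈ 0.9624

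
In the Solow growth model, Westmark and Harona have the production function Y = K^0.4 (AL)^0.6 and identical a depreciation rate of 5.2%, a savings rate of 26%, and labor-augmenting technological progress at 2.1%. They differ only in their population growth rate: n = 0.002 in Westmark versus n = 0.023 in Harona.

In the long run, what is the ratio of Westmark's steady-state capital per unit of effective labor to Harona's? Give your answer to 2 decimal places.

ratio ≈ 1.51

Steady-state k* = [s/(n + g + δ)]^(1/(1−α)), so the ratio is [ (s_W/(n + g + δ)_W) / (s_H/(n + g + δ)_H) ]^1.6667.
s_W/(n + g + δ)_W = 0.26/0.075 = 3.4667; s_H/(n + g + δ)_H = 0.26/0.096 = 2.7083.
Ratio = (3.4667/2.7083)^1.6667 = 1.2800^1.6667 ≈ 1.5090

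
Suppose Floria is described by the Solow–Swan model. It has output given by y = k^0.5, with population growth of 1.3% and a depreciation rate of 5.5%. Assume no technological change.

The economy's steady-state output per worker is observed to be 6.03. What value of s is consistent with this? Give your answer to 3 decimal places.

At the steady state, Δk = 0, so s·k^α = (n + δ)·k.
Since y* = [s/(n + δ)]^(α/(1−α)), we have s/(n + δ) = (y*)^((1−α)/α) = 6.03^1 = 6.0300.
Therefore s = 6.0300 × (n + δ) = 6.0300 × 0.068 = 0.4100.

s ≈ 0.410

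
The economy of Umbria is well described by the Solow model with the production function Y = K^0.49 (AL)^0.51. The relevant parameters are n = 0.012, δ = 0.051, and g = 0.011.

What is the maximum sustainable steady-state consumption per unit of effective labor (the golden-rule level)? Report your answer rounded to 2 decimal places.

At the golden rule, f'(k) = n + g + δ, so α·k^(α−1) = n + g + δ and k_gold = (α/(n + g + δ))^(1/(1−α)).
k_gold = (0.49/0.074)^(1/0.51) = 6.6216^1.9608 ≈ 40.7140
c_gold = f(k_gold) − (n + g + δ)·k_gold = 6.1486 − 0.074×40.7140 ≈ 3.1358

c_gold ≈ 3.14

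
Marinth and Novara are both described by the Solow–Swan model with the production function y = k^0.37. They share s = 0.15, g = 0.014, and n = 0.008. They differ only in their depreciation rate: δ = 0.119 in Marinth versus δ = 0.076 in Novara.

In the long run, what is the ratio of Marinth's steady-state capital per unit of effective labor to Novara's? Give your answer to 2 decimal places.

Steady-state k* = [s/(n + g + δ)]^(1/(1−α)), so the ratio is [ (s_M/(n + g + δ)_M) / (s_N/(n + g + δ)_N) ]^1.5873.
s_M/(n + g + δ)_M = 0.15/0.141 = 1.0638; s_N/(n + g + δ)_N = 0.15/0.098 = 1.5306.
Ratio = (1.0638/1.5306)^1.5873 = 0.6950^1.5873 ≈ 0.5613

ratio ≈ 0.56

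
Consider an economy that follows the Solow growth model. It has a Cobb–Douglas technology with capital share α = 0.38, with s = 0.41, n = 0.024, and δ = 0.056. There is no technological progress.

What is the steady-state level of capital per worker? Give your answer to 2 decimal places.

Steady state requires s·f(k) = (n + δ)·k, i.e. s·k^α = (n + δ)·k.
Dividing both sides by k: k^(1−α) = s / (n + δ).
k^0.62 = 0.41 / (0.024 + 0.056) = 0.41 / 0.080 = 5.1250
k* = 5.1250^(1/0.62) ≈ 13.9530

k* ≈ 13.95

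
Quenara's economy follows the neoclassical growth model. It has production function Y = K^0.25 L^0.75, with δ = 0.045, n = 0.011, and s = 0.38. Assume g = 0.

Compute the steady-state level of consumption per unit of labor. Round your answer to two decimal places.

c* = 1.17

At the steady state, Δk = 0, so s·k^α = (n + δ)·k.
Dividing both sides by k: k^(1−α) = s / (n + δ).
k^0.75 = 0.38 / (0.011 + 0.045) = 0.38 / 0.056 = 6.7857
k* = 6.7857^(1/0.75) ≈ 12.8467
y* = (k*)^α = 12.8467^0.25 ≈ 1.8932
c* = (1 − s)·y* = (1 − 0.38) × 1.8932 ≈ 1.1738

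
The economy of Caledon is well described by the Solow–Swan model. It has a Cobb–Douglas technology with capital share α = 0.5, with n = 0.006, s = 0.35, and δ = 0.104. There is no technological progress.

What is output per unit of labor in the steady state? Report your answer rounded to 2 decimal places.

y* ≈ 3.18

In steady state, investment equals break-even investment: s·k^α = (n + δ)·k.
Dividing both sides by k: k^(1−α) = s / (n + δ).
k^0.5 = 0.35 / (0.006 + 0.104) = 0.35 / 0.110 = 3.1818
k* = 3.1818^(1/0.5) ≈ 10.1239
y* = (k*)^α = 10.1239^0.5 ≈ 3.1818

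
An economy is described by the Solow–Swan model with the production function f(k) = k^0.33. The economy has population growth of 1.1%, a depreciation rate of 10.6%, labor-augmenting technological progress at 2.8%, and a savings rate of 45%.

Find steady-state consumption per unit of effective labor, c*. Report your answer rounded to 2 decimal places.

In steady state, investment equals break-even investment: s·k^α = (n + g + δ)·k.
Dividing both sides by k: k^(1−α) = s / (n + g + δ).
k^0.67 = 0.45 / (0.011 + 0.028 + 0.106) = 0.45 / 0.145 = 3.1034
k* = 3.1034^(1/0.67) ≈ 5.4211
y* = (k*)^α = 5.4211^0.33 ≈ 1.7468
c* = (1 − s)·y* = (1 − 0.45) × 1.7468 ≈ 0.9607

c* = 0.96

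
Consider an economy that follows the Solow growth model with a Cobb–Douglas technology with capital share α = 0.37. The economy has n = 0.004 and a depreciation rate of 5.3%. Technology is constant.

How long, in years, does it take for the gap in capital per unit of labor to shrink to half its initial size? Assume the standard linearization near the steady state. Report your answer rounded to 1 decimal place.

Near the steady state the convergence rate is λ = (1 − α)(n + δ).
λ = (1 − 0.37) × 0.057 = 0.63 × 0.057 = 0.03591
Half-life = ln 2 / λ = 0.6931 / 0.03591 ≈ 19.30 years

t_½ ≈ 19.3 years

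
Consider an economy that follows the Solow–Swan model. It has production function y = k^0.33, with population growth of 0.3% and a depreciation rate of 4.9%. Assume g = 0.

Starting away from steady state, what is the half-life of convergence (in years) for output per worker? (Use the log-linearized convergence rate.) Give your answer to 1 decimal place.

half-life ≈ 19.9 years

Near the steady state the convergence rate is λ = (1 − α)(n + δ).
λ = (1 − 0.33) × 0.052 = 0.67 × 0.052 = 0.03484
Half-life = ln 2 / λ = 0.6931 / 0.03484 ≈ 19.89 years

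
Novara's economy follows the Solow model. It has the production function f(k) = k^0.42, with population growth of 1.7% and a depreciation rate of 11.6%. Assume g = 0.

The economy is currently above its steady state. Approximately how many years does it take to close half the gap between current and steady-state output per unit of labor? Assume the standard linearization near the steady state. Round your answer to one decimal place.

Near the steady state the convergence rate is λ = (1 − α)(n + δ).
λ = (1 − 0.42) × 0.133 = 0.58 × 0.133 = 0.07714
Half-life = ln 2 / λ = 0.6931 / 0.07714 ≈ 8.98 years

about 9.0 years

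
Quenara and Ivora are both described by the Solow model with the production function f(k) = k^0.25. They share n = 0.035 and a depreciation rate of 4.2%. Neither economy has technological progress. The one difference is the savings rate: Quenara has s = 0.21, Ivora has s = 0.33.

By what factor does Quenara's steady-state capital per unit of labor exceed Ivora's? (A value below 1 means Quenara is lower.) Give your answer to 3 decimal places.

ratio ≈ 0.547

Steady-state k* = [s/(n + δ)]^(1/(1−α)), so the ratio is [ (s_Q/(n + δ)_Q) / (s_I/(n + δ)_I) ]^1.3333.
s_Q/(n + δ)_Q = 0.21/0.077 = 2.7273; s_I/(n + δ)_I = 0.33/0.077 = 4.2857.
Ratio = (2.7273/4.2857)^1.3333 = 0.6364^1.3333 ≈ 0.5474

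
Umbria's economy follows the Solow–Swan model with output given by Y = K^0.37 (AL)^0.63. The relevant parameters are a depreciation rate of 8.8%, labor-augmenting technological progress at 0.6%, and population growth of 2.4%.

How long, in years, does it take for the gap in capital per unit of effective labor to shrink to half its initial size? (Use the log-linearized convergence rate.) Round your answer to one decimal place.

Near the steady state the convergence rate is λ = (1 − α)(n + g + δ).
λ = (1 − 0.37) × 0.118 = 0.63 × 0.118 = 0.07434
Half-life = ln 2 / λ = 0.6931 / 0.07434 ≈ 9.32 years

t_½ ≈ 9.3 years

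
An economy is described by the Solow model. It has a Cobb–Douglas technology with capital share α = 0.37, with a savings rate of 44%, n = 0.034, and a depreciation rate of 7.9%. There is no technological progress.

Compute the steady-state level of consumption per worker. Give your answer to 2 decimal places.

c* = 1.24

In steady state, investment equals break-even investment: s·k^α = (n + δ)·k.
Rearranging, k^(1−α) = s / (n + δ).
k^0.63 = 0.44 / (0.034 + 0.079) = 0.44 / 0.113 = 3.8938
k* = 3.8938^(1/0.63) ≈ 8.6517
y* = (k*)^α = 8.6517^0.37 ≈ 2.2219
c* = (1 − s)·y* = (1 − 0.44) × 2.2219 ≈ 1.2443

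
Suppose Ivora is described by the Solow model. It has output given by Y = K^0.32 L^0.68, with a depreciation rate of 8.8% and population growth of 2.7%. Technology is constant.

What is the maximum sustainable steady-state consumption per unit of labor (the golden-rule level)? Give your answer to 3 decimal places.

At the golden rule, f'(k) = n + δ, so α·k^(α−1) = n + δ and k_gold = (α/(n + δ))^(1/(1−α)).
k_gold = (0.32/0.115)^(1/0.68) = 2.7826^1.4706 ≈ 4.5041
c_gold = f(k_gold) − (n + δ)·k_gold = 1.6187 − 0.115×4.5041 ≈ 1.1007

c_gold ≈ 1.101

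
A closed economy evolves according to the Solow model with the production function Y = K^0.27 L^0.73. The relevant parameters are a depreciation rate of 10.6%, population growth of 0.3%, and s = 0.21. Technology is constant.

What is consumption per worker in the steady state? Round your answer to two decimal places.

c* = 1.01

Steady state requires s·f(k) = (n + δ)·k, i.e. s·k^α = (n + δ)·k.
Rearranging, k^(1−α) = s / (n + δ).
k^0.73 = 0.21 / (0.003 + 0.106) = 0.21 / 0.109 = 1.9266
k* = 1.9266^(1/0.73) ≈ 2.4554
y* = (k*)^α = 2.4554^0.27 ≈ 1.2745
c* = (1 − s)·y* = (1 − 0.21) × 1.2745 ≈ 1.0069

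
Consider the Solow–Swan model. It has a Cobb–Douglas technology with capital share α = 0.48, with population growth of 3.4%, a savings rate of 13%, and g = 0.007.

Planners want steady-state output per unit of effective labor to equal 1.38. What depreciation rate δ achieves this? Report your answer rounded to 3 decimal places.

δ ≈ 0.051

At the steady state, Δk = 0, so s·k^α = (n + g + δ)·k.
Since y* = [s/(n + g + δ)]^(α/(1−α)), we have s/(n + g + δ) = (y*)^((1−α)/α) = 1.38^1.0833 = 1.4175.
Therefore n + g + δ = s / 1.4175 = 0.13 / 1.4175 = 0.0917, so δ = 0.0917 − 0.041 = 0.0507.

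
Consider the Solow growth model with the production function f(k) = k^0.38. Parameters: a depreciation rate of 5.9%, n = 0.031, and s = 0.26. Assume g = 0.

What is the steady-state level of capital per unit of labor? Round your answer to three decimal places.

In steady state, investment equals break-even investment: s·k^α = (n + δ)·k.
Dividing both sides by k: k^(1−α) = s / (n + δ).
k^0.62 = 0.26 / (0.031 + 0.059) = 0.26 / 0.090 = 2.8889
k* = 2.8889^(1/0.62) ≈ 5.5350

k* ≈ 5.535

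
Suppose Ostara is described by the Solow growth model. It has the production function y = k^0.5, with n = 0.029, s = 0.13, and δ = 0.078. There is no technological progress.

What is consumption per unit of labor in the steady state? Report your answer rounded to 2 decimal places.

At the steady state, Δk = 0, so s·k^α = (n + δ)·k.
Rearranging, k^(1−α) = s / (n + δ).
k^0.5 = 0.13 / (0.029 + 0.078) = 0.13 / 0.107 = 1.2150
k* = 1.2150^(1/0.5) ≈ 1.4762
y* = (k*)^α = 1.4762^0.5 ≈ 1.2150
c* = (1 − s)·y* = (1 − 0.13) × 1.2150 ≈ 1.0571

c* ≈ 1.06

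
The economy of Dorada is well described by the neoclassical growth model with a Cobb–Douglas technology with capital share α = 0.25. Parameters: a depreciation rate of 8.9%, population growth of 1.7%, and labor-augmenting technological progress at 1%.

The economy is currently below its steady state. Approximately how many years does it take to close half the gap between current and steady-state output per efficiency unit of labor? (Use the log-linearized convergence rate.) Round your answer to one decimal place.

half-life ≈ 8.0 years

Near the steady state the convergence rate is λ = (1 − α)(n + g + δ).
λ = (1 − 0.25) × 0.116 = 0.75 × 0.116 = 0.0870
Half-life = ln 2 / λ = 0.6931 / 0.0870 ≈ 7.97 years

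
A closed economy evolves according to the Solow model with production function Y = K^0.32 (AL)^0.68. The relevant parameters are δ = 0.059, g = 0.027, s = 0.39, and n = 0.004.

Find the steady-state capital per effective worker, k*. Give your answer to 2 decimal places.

At the steady state, Δk = 0, so s·k^α = (n + g + δ)·k.
Rearranging, k^(1−α) = s / (n + g + δ).
k^0.68 = 0.39 / (0.004 + 0.027 + 0.059) = 0.39 / 0.090 = 4.3333
k* = 4.3333^(1/0.68) ≈ 8.6397

k* = 8.64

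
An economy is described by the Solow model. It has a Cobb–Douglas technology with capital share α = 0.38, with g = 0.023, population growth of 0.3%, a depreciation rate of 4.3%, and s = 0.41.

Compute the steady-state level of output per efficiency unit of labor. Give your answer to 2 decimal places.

Steady state requires s·f(k) = (n + g + δ)·k, i.e. s·k^α = (n + g + δ)·k.
Dividing both sides by k: k^(1−α) = s / (n + g + δ).
k^0.62 = 0.41 / (0.003 + 0.023 + 0.043) = 0.41 / 0.069 = 5.9420
k* = 5.9420^(1/0.62) ≈ 17.7124
y* = (k*)^α = 17.7124^0.38 ≈ 2.9809

y* = 2.98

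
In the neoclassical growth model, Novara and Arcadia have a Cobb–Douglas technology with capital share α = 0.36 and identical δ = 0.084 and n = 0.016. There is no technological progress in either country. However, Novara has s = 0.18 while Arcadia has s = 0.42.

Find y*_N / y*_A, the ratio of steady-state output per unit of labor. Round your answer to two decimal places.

ratio ≈ 0.62

Steady-state y* = [s/(n + δ)]^(α/(1−α)), so the ratio is [ (s_N/(n + δ)_N) / (s_A/(n + δ)_A) ]^0.5625.
s_N/(n + δ)_N = 0.18/0.100 = 1.8000; s_A/(n + δ)_A = 0.42/0.100 = 4.2000.
Ratio = (1.8000/4.2000)^0.5625 = 0.4286^0.5625 ≈ 0.6209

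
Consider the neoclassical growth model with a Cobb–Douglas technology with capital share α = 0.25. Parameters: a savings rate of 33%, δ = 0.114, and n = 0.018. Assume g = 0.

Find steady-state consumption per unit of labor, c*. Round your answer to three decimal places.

c* = 0.909

In steady state, investment equals break-even investment: s·k^α = (n + δ)·k.
Rearranging, k^(1−α) = s / (n + δ).
k^0.75 = 0.33 / (0.018 + 0.114) = 0.33 / 0.132 = 2.5000
k* = 2.5000^(1/0.75) ≈ 3.3930
y* = (k*)^α = 3.3930^0.25 ≈ 1.3572
c* = (1 − s)·y* = (1 − 0.33) × 1.3572 ≈ 0.9093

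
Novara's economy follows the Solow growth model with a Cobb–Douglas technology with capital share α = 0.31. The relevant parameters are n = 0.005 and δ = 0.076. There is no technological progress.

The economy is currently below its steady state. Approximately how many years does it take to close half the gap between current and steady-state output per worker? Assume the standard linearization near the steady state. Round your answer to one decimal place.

about 12.4 years

Near the steady state the convergence rate is λ = (1 − α)(n + δ).
λ = (1 − 0.31) × 0.081 = 0.69 × 0.081 = 0.05589
Half-life = ln 2 / λ = 0.6931 / 0.05589 ≈ 12.40 years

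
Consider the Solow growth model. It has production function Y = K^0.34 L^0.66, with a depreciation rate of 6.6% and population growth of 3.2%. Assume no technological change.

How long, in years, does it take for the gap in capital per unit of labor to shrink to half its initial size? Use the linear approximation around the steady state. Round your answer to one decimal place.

about 10.7 years

Near the steady state the convergence rate is λ = (1 − α)(n + δ).
λ = (1 − 0.34) × 0.098 = 0.66 × 0.098 = 0.06468
Half-life = ln 2 / λ = 0.6931 / 0.06468 ≈ 10.72 years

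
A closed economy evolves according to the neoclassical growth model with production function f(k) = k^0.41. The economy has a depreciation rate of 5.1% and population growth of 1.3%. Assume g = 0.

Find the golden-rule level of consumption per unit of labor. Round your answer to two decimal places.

c_gold ≈ 2.14

At the golden rule, f'(k) = n + δ, so α·k^(α−1) = n + δ and k_gold = (α/(n + δ))^(1/(1−α)).
k_gold = (0.41/0.064)^(1/0.59) = 6.4063^1.6949 ≈ 23.2873
c_gold = f(k_gold) − (n + δ)·k_gold = 3.6351 − 0.064×23.2873 ≈ 2.1447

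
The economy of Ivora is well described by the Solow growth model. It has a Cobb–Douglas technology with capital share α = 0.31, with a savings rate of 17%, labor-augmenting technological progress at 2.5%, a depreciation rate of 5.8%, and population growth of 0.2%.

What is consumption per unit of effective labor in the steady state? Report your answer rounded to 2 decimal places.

In steady state, investment equals break-even investment: s·k^α = (n + g + δ)·k.
Rearranging, k^(1−α) = s / (n + g + δ).
k^0.69 = 0.17 / (0.002 + 0.025 + 0.058) = 0.17 / 0.085 = 2.0000
k* = 2.0000^(1/0.69) ≈ 2.7307
y* = (k*)^α = 2.7307^0.31 ≈ 1.3654
c* = (1 − s)·y* = (1 − 0.17) × 1.3654 ≈ 1.1333

c* = 1.13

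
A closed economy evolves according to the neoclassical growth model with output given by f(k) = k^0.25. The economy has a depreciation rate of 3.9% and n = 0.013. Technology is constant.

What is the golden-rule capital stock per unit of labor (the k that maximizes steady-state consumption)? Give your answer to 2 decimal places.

k_gold ≈ 8.11

The golden rule sets f'(k) = n + δ, i.e. α·k^(α−1) = n + δ.
So k^(1−α) = α / (n + δ) = 0.25 / 0.052 = 4.8077.
k_gold = 4.8077^(1/0.75) ≈ 8.1143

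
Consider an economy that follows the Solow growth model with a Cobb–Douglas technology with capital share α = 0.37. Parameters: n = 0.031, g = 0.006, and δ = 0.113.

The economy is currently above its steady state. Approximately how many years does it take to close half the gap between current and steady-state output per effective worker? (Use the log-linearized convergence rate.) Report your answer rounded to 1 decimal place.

half-life ≈ 7.3 years

Near the steady state the convergence rate is λ = (1 − α)(n + g + δ).
λ = (1 − 0.37) × 0.150 = 0.63 × 0.150 = 0.0945
Half-life = ln 2 / λ = 0.6931 / 0.0945 ≈ 7.33 years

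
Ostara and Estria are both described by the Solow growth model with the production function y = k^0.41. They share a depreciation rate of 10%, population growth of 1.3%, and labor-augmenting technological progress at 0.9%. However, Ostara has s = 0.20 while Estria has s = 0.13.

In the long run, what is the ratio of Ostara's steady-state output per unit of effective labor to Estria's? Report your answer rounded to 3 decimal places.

ratio ≈ 1.349

Steady-state y* = [s/(n + g + δ)]^(α/(1−α)), so the ratio is [ (s_O/(n + g + δ)_O) / (s_E/(n + g + δ)_E) ]^0.6949.
s_O/(n + g + δ)_O = 0.20/0.122 = 1.6393; s_E/(n + g + δ)_E = 0.13/0.122 = 1.0656.
Ratio = (1.6393/1.0656)^0.6949 = 1.5384^0.6949 ≈ 1.3489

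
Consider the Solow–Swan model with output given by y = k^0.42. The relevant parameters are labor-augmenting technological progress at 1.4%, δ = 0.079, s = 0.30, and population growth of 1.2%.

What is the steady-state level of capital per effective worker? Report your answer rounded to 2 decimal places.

k* ≈ 6.11

At the steady state, Δk = 0, so s·k^α = (n + g + δ)·k.
Dividing both sides by k: k^(1−α) = s / (n + g + δ).
k^0.58 = 0.30 / (0.012 + 0.014 + 0.079) = 0.30 / 0.105 = 2.8571
k* = 2.8571^(1/0.58) ≈ 6.1105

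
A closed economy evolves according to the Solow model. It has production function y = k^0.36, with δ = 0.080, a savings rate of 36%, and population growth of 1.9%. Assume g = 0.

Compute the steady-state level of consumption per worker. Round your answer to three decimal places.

c* = 1.323

Steady state requires s·f(k) = (n + δ)·k, i.e. s·k^α = (n + δ)·k.
Dividing both sides by k: k^(1−α) = s / (n + δ).
k^0.64 = 0.36 / (0.019 + 0.080) = 0.36 / 0.099 = 3.6364
k* = 3.6364^(1/0.64) ≈ 7.5171
y* = (k*)^α = 7.5171^0.36 ≈ 2.0672
c* = (1 − s)·y* = (1 − 0.36) × 2.0672 ≈ 1.3230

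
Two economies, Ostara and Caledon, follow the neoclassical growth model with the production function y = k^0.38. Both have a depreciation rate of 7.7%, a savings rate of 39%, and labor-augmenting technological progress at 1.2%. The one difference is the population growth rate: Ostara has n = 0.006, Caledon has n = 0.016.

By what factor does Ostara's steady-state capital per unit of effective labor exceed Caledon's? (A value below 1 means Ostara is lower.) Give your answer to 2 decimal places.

Steady-state k* = [s/(n + g + δ)]^(1/(1−α)), so the ratio is [ (s_O/(n + g + δ)_O) / (s_C/(n + g + δ)_C) ]^1.6129.
s_O/(n + g + δ)_O = 0.39/0.095 = 4.1053; s_C/(n + g + δ)_C = 0.39/0.105 = 3.7143.
Ratio = (4.1053/3.7143)^1.6129 = 1.1053^1.6129 ≈ 1.1752

ratio ≈ 1.18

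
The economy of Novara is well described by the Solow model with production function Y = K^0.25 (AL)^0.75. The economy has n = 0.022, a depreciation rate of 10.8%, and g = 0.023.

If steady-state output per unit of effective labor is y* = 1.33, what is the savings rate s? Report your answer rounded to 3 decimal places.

In steady state, investment equals break-even investment: s·k^α = (n + g + δ)·k.
Since y* = [s/(n + g + δ)]^(α/(1−α)), we have s/(n + g + δ) = (y*)^((1−α)/α) = 1.33^3 = 2.3526.
Therefore s = 2.3526 × (n + g + δ) = 2.3526 × 0.153 = 0.3599.

s ≈ 0.360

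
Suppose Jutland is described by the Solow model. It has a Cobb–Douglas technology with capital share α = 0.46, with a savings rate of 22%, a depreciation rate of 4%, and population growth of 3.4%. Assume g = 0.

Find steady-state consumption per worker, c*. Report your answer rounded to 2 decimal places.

Steady state requires s·f(k) = (n + δ)·k, i.e. s·k^α = (n + δ)·k.
Rearranging, k^(1−α) = s / (n + δ).
k^0.54 = 0.22 / (0.034 + 0.040) = 0.22 / 0.074 = 2.9730
k* = 2.9730^(1/0.54) ≈ 7.5212
y* = (k*)^α = 7.5212^0.46 ≈ 2.5298
c* = (1 − s)·y* = (1 − 0.22) × 2.5298 ≈ 1.9732

c* ≈ 1.97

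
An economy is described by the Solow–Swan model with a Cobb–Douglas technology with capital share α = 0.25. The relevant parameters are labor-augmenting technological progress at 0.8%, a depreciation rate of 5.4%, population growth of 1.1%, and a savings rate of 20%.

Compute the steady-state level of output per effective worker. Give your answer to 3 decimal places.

At the steady state, Δk = 0, so s·k^α = (n + g + δ)·k.
Rearranging, k^(1−α) = s / (n + g + δ).
k^0.75 = 0.20 / (0.011 + 0.008 + 0.054) = 0.20 / 0.073 = 2.7397
k* = 2.7397^(1/0.75) ≈ 3.8336
y* = (k*)^α = 3.8336^0.25 ≈ 1.3993

y* = 1.399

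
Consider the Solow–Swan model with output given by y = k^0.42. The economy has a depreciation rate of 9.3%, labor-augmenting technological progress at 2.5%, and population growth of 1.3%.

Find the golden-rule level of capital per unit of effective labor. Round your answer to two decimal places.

The golden rule sets f'(k) = n + g + δ, i.e. α·k^(α−1) = n + g + δ.
So k^(1−α) = α / (n + g + δ) = 0.42 / 0.131 = 3.2061.
k_gold = 3.2061^(1/0.58) ≈ 7.4537

k_gold ≈ 7.45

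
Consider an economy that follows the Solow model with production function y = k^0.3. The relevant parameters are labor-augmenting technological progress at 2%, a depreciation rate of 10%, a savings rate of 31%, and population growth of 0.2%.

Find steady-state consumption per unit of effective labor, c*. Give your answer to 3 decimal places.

Steady state requires s·f(k) = (n + g + δ)·k, i.e. s·k^α = (n + g + δ)·k.
Dividing both sides by k: k^(1−α) = s / (n + g + δ).
k^0.7 = 0.31 / (0.002 + 0.020 + 0.100) = 0.31 / 0.122 = 2.5410
k* = 2.5410^(1/0.7) ≈ 3.7895
y* = (k*)^α = 3.7895^0.3 ≈ 1.4913
c* = (1 − s)·y* = (1 − 0.31) × 1.4913 ≈ 1.0290

c* = 1.029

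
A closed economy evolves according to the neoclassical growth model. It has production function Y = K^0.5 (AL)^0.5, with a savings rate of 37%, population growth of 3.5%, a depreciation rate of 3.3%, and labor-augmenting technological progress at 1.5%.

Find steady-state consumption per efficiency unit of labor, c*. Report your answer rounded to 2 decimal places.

In steady state, investment equals break-even investment: s·k^α = (n + g + δ)·k.
Rearranging, k^(1−α) = s / (n + g + δ).
k^0.5 = 0.37 / (0.035 + 0.015 + 0.033) = 0.37 / 0.083 = 4.4578
k* = 4.4578^(1/0.5) ≈ 19.8720
y* = (k*)^α = 19.8720^0.5 ≈ 4.4578
c* = (1 − s)·y* = (1 − 0.37) × 4.4578 ≈ 2.8084

c* ≈ 2.81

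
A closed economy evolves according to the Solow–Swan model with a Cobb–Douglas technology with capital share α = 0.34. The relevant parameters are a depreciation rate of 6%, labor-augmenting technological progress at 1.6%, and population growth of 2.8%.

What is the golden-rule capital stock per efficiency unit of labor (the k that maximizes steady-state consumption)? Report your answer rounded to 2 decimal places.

k_gold ≈ 6.02

The golden rule sets f'(k) = n + g + δ, i.e. α·k^(α−1) = n + g + δ.
So k^(1−α) = α / (n + g + δ) = 0.34 / 0.104 = 3.2692.
k_gold = 3.2692^(1/0.66) ≈ 6.0181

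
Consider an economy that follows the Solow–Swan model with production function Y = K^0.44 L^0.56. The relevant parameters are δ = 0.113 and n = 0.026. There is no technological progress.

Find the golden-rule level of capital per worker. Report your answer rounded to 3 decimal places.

The golden rule sets f'(k) = n + δ, i.e. α·k^(α−1) = n + δ.
So k^(1−α) = α / (n + δ) = 0.44 / 0.139 = 3.1655.
k_gold = 3.1655^(1/0.56) ≈ 7.8279

k_gold ≈ 7.828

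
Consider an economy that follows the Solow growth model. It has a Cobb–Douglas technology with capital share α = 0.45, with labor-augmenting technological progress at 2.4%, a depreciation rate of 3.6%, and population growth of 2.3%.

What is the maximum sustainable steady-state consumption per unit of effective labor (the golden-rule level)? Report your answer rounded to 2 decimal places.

At the golden rule, f'(k) = n + g + δ, so α·k^(α−1) = n + g + δ and k_gold = (α/(n + g + δ))^(1/(1−α)).
k_gold = (0.45/0.083)^(1/0.55) = 5.4217^1.8182 ≈ 21.6175
c_gold = f(k_gold) − (n + g + δ)·k_gold = 3.9871 − 0.083×21.6175 ≈ 2.1928

c_gold ≈ 2.19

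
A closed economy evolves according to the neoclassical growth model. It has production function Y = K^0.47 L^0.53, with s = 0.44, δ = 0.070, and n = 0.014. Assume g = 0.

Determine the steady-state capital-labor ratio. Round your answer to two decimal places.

Steady state requires s·f(k) = (n + δ)·k, i.e. s·k^α = (n + δ)·k.
Dividing both sides by k: k^(1−α) = s / (n + δ).
k^0.53 = 0.44 / (0.014 + 0.070) = 0.44 / 0.084 = 5.2381
k* = 5.2381^(1/0.53) ≈ 22.7474

k* = 22.75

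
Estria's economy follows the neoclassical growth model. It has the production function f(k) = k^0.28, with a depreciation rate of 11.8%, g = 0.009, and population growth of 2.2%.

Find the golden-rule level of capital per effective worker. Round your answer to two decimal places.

k_gold ≈ 2.40

The golden rule sets f'(k) = n + g + δ, i.e. α·k^(α−1) = n + g + δ.
So k^(1−α) = α / (n + g + δ) = 0.28 / 0.149 = 1.8792.
k_gold = 1.8792^(1/0.72) ≈ 2.4017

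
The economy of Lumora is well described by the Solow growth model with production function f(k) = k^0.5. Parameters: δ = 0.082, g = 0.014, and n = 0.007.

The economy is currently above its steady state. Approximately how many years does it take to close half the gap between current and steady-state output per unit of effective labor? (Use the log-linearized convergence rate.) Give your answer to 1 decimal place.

about 13.5 years

Near the steady state the convergence rate is λ = (1 − α)(n + g + δ).
λ = (1 − 0.5) × 0.103 = 0.5 × 0.103 = 0.0515
Half-life = ln 2 / λ = 0.6931 / 0.0515 ≈ 13.46 years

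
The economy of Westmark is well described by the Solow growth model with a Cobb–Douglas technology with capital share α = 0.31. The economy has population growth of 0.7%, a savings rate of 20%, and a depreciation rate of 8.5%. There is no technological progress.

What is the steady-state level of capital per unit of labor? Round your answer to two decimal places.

Steady state requires s·f(k) = (n + δ)·k, i.e. s·k^α = (n + δ)·k.
Dividing both sides by k: k^(1−α) = s / (n + δ).
k^0.69 = 0.20 / (0.007 + 0.085) = 0.20 / 0.092 = 2.1739
k* = 2.1739^(1/0.69) ≈ 3.0814

k* = 3.08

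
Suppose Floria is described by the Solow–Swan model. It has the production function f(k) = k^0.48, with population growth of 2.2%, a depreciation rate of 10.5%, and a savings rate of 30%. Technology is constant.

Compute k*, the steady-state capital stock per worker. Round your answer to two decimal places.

k* ≈ 5.22

In steady state, investment equals break-even investment: s·k^α = (n + δ)·k.
Dividing both sides by k: k^(1−α) = s / (n + δ).
k^0.52 = 0.30 / (0.022 + 0.105) = 0.30 / 0.127 = 2.3622
k* = 2.3622^(1/0.52) ≈ 5.2230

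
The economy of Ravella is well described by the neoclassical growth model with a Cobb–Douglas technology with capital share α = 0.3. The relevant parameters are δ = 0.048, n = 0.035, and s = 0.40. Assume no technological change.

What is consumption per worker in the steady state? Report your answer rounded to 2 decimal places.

At the steady state, Δk = 0, so s·k^α = (n + δ)·k.
Rearranging, k^(1−α) = s / (n + δ).
k^0.7 = 0.40 / (0.035 + 0.048) = 0.40 / 0.083 = 4.8193
k* = 4.8193^(1/0.7) ≈ 9.4556
y* = (k*)^α = 9.4556^0.3 ≈ 1.9620
c* = (1 − s)·y* = (1 − 0.40) × 1.9620 ≈ 1.1772

c* ≈ 1.18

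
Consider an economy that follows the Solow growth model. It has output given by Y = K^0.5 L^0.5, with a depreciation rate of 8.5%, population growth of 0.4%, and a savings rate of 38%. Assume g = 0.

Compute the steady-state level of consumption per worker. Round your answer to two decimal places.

c* ≈ 2.65

At the steady state, Δk = 0, so s·k^α = (n + δ)·k.
Rearranging, k^(1−α) = s / (n + δ).
k^0.5 = 0.38 / (0.004 + 0.085) = 0.38 / 0.089 = 4.2697
k* = 4.2697^(1/0.5) ≈ 18.2303
y* = (k*)^α = 18.2303^0.5 ≈ 4.2697
c* = (1 − s)·y* = (1 − 0.38) × 4.2697 ≈ 2.6472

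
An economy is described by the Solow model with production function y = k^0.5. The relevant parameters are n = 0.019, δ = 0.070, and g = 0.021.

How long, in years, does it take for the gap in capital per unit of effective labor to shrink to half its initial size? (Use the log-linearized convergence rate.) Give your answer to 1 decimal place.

t_½ ≈ 12.6 years

Near the steady state the convergence rate is λ = (1 − α)(n + g + δ).
λ = (1 − 0.5) × 0.110 = 0.5 × 0.110 = 0.0550
Half-life = ln 2 / λ = 0.6931 / 0.0550 ≈ 12.60 years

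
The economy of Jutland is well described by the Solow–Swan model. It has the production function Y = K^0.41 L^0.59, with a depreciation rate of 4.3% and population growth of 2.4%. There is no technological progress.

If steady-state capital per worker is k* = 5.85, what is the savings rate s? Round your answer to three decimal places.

s ≈ 0.190

In steady state, investment equals break-even investment: s·k^α = (n + δ)·k.
So s / (n + δ) = (k*)^(1−α) = 5.85^0.59 = 2.8354.
Therefore s = 2.8354 × (n + δ) = 2.8354 × 0.067 = 0.1900.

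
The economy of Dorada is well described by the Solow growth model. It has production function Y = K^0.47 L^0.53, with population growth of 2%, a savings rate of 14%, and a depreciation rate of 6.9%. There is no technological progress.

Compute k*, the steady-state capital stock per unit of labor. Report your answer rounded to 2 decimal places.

k* ≈ 2.35

Steady state requires s·f(k) = (n + δ)·k, i.e. s·k^α = (n + δ)·k.
Rearranging, k^(1−α) = s / (n + δ).
k^0.53 = 0.14 / (0.020 + 0.069) = 0.14 / 0.089 = 1.5730
k* = 1.5730^(1/0.53) ≈ 2.3506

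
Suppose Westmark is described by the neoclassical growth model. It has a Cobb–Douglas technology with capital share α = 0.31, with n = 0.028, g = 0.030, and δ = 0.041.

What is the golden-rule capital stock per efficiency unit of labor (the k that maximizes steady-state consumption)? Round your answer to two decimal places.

The golden rule sets f'(k) = n + g + δ, i.e. α·k^(α−1) = n + g + δ.
So k^(1−α) = α / (n + g + δ) = 0.31 / 0.099 = 3.1313.
k_gold = 3.1313^(1/0.69) ≈ 5.2293

k_gold ≈ 5.23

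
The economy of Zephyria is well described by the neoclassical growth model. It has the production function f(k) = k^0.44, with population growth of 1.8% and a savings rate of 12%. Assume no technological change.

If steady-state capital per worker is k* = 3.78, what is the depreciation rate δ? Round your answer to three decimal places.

δ ≈ 0.039

At the steady state, Δk = 0, so s·k^α = (n + δ)·k.
So s / (n + δ) = (k*)^(1−α) = 3.78^0.56 = 2.1057.
Therefore n + δ = s / 2.1057 = 0.12 / 2.1057 = 0.0570, so δ = 0.0570 − 0.018 = 0.0390.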